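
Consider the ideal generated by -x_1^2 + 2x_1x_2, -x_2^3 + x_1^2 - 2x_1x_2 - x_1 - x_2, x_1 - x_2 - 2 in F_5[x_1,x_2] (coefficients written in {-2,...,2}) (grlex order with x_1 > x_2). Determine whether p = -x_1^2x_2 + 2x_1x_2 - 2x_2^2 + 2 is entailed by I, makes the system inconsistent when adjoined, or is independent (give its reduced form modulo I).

First compute the reduced Gröbner basis of I by Buchberger's algorithm.
f_1 = -x_1^2 + 2x_1x_2, LT = x_1^2.
f_2 = -x_2^3 + x_1^2 - 2x_1x_2 - x_1 - x_2, LT = x_2^3.
f_3 = x_1 - x_2 - 2, LT = x_1.

S(f_1,f_2): leading monomials are coprime, so the S-polynomial reduces to 0 (Buchberger's first criterion).
S(f_1,f_3): lcm = x_1^2. S = -x_1x_2 + 2x_1.
  leading term x_1x_2: subtract (-x_2)·f_3 from -x_1x_2 + 2x_1 → -x_2^2 + 2x_1 - 2x_2
  leading term x_2^2: no divisor's leading term divides it; move -x_2^2 to the remainder.
  leading term x_1: subtract (2)·f_3 from 2x_1 - 2x_2 → -1
  leading term 1: no divisor's leading term divides it; move -1 to the remainder.
  remainder -x_2^2 - 1 ≠ 0; add h_4 = -x_2^2 - 1 to the basis.

S(f_2,f_3): leading monomials are coprime, so the S-polynomial reduces to 0 (Buchberger's first criterion).
S(f_1,h_4): leading monomials are coprime, so the S-polynomial reduces to 0 (Buchberger's first criterion).
S(f_2,h_4): lcm = x_2^3. S = -x_1^2 + 2x_1x_2 + x_1.
  leading term x_1^2: subtract (1)·f_1 from -x_1^2 + 2x_1x_2 + x_1 → x_1
  leading term x_1: subtract (1)·f_3 from x_1 → x_2 + 2
  leading term x_2: no divisor's leading term divides it; move x_2 to the remainder.
  leading term 1: no divisor's leading term divides it; move 2 to the remainder.
  remainder x_2 + 2 ≠ 0; add h_5 = x_2 + 2 to the basis.

S(f_3,h_4): leading monomials are coprime, so the S-polynomial reduces to 0 (Buchberger's first criterion).
S(f_1,h_5): leading monomials are coprime, so the S-polynomial reduces to 0 (Buchberger's first criterion).
S(f_2,h_5): lcm = x_2^3. S = -x_1^2 + 2x_1x_2 - 2x_2^2 + x_1 + x_2.
  leading term x_1^2: subtract (1)·f_1 from -x_1^2 + 2x_1x_2 - 2x_2^2 + x_1 + x_2 → -2x_2^2 + x_1 + x_2
  leading term x_2^2: subtract (2)·h_4 from -2x_2^2 + x_1 + x_2 → x_1 + x_2 + 2
  leading term x_1: subtract (1)·f_3 from x_1 + x_2 + 2 → 2x_2 - 1
  leading term x_2: subtract (2)·h_5 from 2x_2 - 1 → 0
  remainder 0.

S(f_3,h_5): leading monomials are coprime, so the S-polynomial reduces to 0 (Buchberger's first criterion).
S(h_4,h_5): lcm = x_2^2. S = -2x_2 + 1.
  leading term x_2: subtract (-2)·h_5 from -2x_2 + 1 → 0
  remainder 0.

Every S-polynomial of the final basis reduces to 0, so we have a Gröbner basis.
Inter-reduce: drop elements whose leading term is divisible by another's, tail-reduce, and make monic.
Reduced Gröbner basis: {x_1, x_2 + 2}.
Label its elements g_1 = x_1, g_2 = x_2 + 2.

Reduce p = -x_1^2x_2 + 2x_1x_2 - 2x_2^2 + 2 modulo G:
  leading term x_1^2x_2: subtract (-x_1x_2)·g_1 from -x_1^2x_2 + 2x_1x_2 - 2x_2^2 + 2 → 2x_1x_2 - 2x_2^2 + 2
  leading term x_1x_2: subtract (2x_2)·g_1 from 2x_1x_2 - 2x_2^2 + 2 → -2x_2^2 + 2
  leading term x_2^2: subtract (-2x_2)·g_2 from -2x_2^2 + 2 → -x_2 + 2
  leading term x_2: subtract (-1)·g_2 from -x_2 + 2 → -1
  leading term 1: no divisor's leading term divides it; move -1 to the remainder.
  normal form = -1.
The normal form is nonzero, so p ∉ I. Since p minus its normal form lies in I, I + (p) = I + (r) where r = -1; decide whether this ideal is the whole ring.
Here r = -1 is a nonzero constant, hence a unit: 1 ∈ I + (p), the Gröbner basis of I + (p) is {1}, and the enlarged system has no common solution — adjoining p is inconsistent.

Adjoining -x_1^2x_2 + 2x_1x_2 - 2x_2^2 + 2 makes the ideal the whole ring: the system is inconsistent.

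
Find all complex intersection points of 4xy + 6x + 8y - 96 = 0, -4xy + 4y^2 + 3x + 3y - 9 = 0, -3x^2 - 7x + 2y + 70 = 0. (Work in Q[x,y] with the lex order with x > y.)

Compute a lex Gröbner basis by Buchberger's algorithm.
f_1 = 4xy + 6x + 8y - 96, LT = xy.
f_2 = -4xy + 3x + 4y^2 + 3y - 9, LT = xy.
f_3 = -3x^2 - 7x + 2y + 70, LT = x^2.

S(f_1,f_2): lcm = xy. S = 9/4x + y^2 + 11/4y - 105/4.
  leading term x: no divisor's leading term divides it; move 9/4x to the remainder.
  leading term y^2: no divisor's leading term divides it; move y^2 to the remainder.
  leading term y: no divisor's leading term divides it; move 11/4y to the remainder.
  leading term 1: no divisor's leading term divides it; move -105/4 to the remainder.
  remainder 9/4x + y^2 + 11/4y - 105/4 ≠ 0; add h_4 = 9/4x + y^2 + 11/4y - 105/4 to the basis.

S(f_1,f_3): lcm = x^2y. S = 3/2x^2 - 1/3xy - 24x + 2/3y^2 + 70/3y.
  leading term x^2: subtract (-1/2)·f_3 from 3/2x^2 - 1/3xy - 24x + 2/3y^2 + 70/3y → -1/3xy - 55/2x + 2/3y^2 + 73/3y + 35
  leading term xy: subtract (-1/12)·f_1 from -1/3xy - 55/2x + 2/3y^2 + 73/3y + 35 → -27x + 2/3y^2 + 25y + 27
  leading term x: subtract (-12)·h_4 from -27x + 2/3y^2 + 25y + 27 → 38/3y^2 + 58y - 288
  leading term y^2: no divisor's leading term divides it; move 38/3y^2 to the remainder.
  leading term y: no divisor's leading term divides it; move 58y to the remainder.
  leading term 1: no divisor's leading term divides it; move -288 to the remainder.
  remainder 38/3y^2 + 58y - 288 ≠ 0; add h_5 = 38/3y^2 + 58y - 288 to the basis.

S(f_2,f_3): lcm = x^2y. S = -3/4x^2 - xy^2 - 37/12xy + 9/4x + 2/3y^2 + 70/3y.
  leading term x^2: subtract (1/4)·f_3 from -3/4x^2 - xy^2 - 37/12xy + 9/4x + 2/3y^2 + 70/3y → -xy^2 - 37/12xy + 4x + 2/3y^2 + 137/6y - 35/2
  leading term xy^2: subtract (-1/4y)·f_1 from -xy^2 - 37/12xy + 4x + 2/3y^2 + 137/6y - 35/2 → -19/12xy + 4x + 8/3y^2 - 7/6y - 35/2
  leading term xy: subtract (-19/48)·f_1 from -19/12xy + 4x + 8/3y^2 - 7/6y - 35/2 → 51/8x + 8/3y^2 + 2y - 111/2
  leading term x: subtract (17/6)·h_4 from 51/8x + 8/3y^2 + 2y - 111/2 → -1/6y^2 - 139/24y + 151/8
  leading term y^2: subtract (-1/76)·h_5 from -1/6y^2 - 139/24y + 151/8 → -2293/456y + 2293/152
  leading term y: no divisor's leading term divides it; move -2293/456y to the remainder.
  leading term 1: no divisor's leading term divides it; move 2293/152 to the remainder.
  remainder -2293/456y + 2293/152 ≠ 0; add h_6 = -2293/456y + 2293/152 to the basis.

The other S-polynomials (S(f_1,h_4), S(f_2,h_4), S(f_3,h_4), S(f_1,h_5), S(f_2,h_5), S(f_3,h_5), S(h_4,h_5), S(f_1,h_6), S(f_2,h_6), S(f_3,h_6), S(h_4,h_6), S(h_5,h_6)) all reduce to 0 modulo the current basis, so we have a Gröbner basis.
Inter-reduce: drop elements whose leading term is divisible by another's, tail-reduce, and make monic.
Reduced Gröbner basis: {x - 4, y - 3}.

A lex Gröbner basis eliminates variables successively. Here y - 3 depends only on y, with roots {3}; lifting each root through the earlier basis elements recovers the full solutions.
  y = 3: the earlier basis element becomes x - 4 = 0, giving x = 4 — point (4, 3).
Check: every point annihilates each of the original generators.

{(4, 3)}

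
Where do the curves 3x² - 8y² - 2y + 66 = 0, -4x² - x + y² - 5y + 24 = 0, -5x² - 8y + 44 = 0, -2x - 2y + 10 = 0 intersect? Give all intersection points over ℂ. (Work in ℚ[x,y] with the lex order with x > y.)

Compute a lex Gröbner basis by Buchberger's algorithm.
f_1 = 3x² - 8y² - 2y + 66, LT = x².
f_2 = -4x² - x + y² - 5y + 24, LT = x².
f_3 = -5x² - 8y + 44, LT = x².
f_4 = -2x - 2y + 10, LT = x.

S(f_1,f_2): lcm = x². S = -¼x - 29/12y² - 23/12y + 28.
  reduce S modulo (f_1, f_2, f_3, f_4):
  remainder -29/12y² - 5/3y + 107/4 ≠ 0; add h_5 = -29/12y² - 5/3y + 107/4 to the basis.

S(f_1,f_3): lcm = x². S = -8/3y² - 34/15y + 154/5.
  reduce S modulo (f_1, f_2, f_3, f_4, h_5):
  remainder -62/145y + 186/145 ≠ 0; add h_6 = -62/145y + 186/145 to the basis.

The other S-polynomials (S(f_1,f_4), S(f_2,f_3), S(f_2,f_4), S(f_3,f_4), S(f_1,h_5), S(f_2,h_5), S(f_3,h_5), S(f_4,h_5), S(f_1,h_6), S(f_2,h_6), S(f_3,h_6), S(f_4,h_6), S(h_5,h_6)) all reduce to 0 modulo the current basis, so we have a Gröbner basis.
Inter-reduce: drop elements whose leading term is divisible by another's, tail-reduce, and make monic.
Reduced Gröbner basis: {x - 2, y - 3}.

Since the basis is lex-ordered, y - 3 is univariate in y. Its roots are {3}. Back-substituting each root into the other basis elements fixes the other coordinates.
  y = 3: the earlier basis element becomes x - 2 = 0, giving x = 2 — point (2, 3).

{(2, 3)}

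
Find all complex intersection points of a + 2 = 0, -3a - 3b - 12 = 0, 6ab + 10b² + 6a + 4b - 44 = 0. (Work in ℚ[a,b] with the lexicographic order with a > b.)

Compute a lex Gröbner basis by Buchberger's algorithm.
f_1 = a + 2, LT = a.
f_2 = -3a - 3b - 12, LT = a.
f_3 = 6ab + 6a + 10b² + 4b - 44, LT = ab.

S(f_1,f_2): lcm = a. S = -b - 2.
  leading term b: no divisor's leading term divides it; move -b to the remainder.
  leading term 1: no divisor's leading term divides it; move -2 to the remainder.
  remainder -b - 2 ≠ 0; add h_4 = -b - 2 to the basis.

The other S-polynomials (S(f_1,f_3), S(f_2,f_3), S(f_1,h_4), S(f_2,h_4), S(f_3,h_4)) all reduce to 0 modulo the current basis, so we have a Gröbner basis.
Inter-reduce: drop elements whose leading term is divisible by another's, tail-reduce, and make monic.
Reduced Gröbner basis: {a + 2, b + 2}.

Since the basis is lex-ordered, b + 2 is univariate in b. Its roots are {-2}. Back-substituting each root into the other basis elements fixes the other coordinates.
  b = -2: the earlier basis element becomes a + 2 = 0, giving a = -2 — point (-2, -2).
Check: every point annihilates each of the original generators.
A lex Gröbner basis triangularizes the system, enabling back-substitution.

{(-2, -2)}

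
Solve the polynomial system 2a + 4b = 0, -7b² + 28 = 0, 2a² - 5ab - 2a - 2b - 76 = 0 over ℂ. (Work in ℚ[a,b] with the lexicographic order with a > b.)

{(-4, 2)}

Compute a lex Gröbner basis by Buchberger's algorithm.
f_1 = 2a + 4b, LT = a.
f_2 = -7b² + 28, LT = b².
f_3 = 2a² - 5ab - 2a - 2b - 76, LT = a².

S(f_1,f_2): leading monomials are coprime, so the S-polynomial reduces to 0 (Buchberger's first criterion).
S(f_1,f_3): lcm = a². S = 9/2ab + a + b + 38.
  leading term ab: subtract (9/4b)·f_1 from 9/2ab + a + b + 38 → a - 9b² + b + 38
  leading term a: subtract (½)·f_1 from a - 9b² + b + 38 → -9b² - b + 38
  leading term b²: subtract (9/7)·f_2 from -9b² - b + 38 → -b + 2
  leading term b: no divisor's leading term divides it; move -b to the remainder.
  leading term 1: no divisor's leading term divides it; move 2 to the remainder.
  remainder -b + 2 ≠ 0; add h_4 = -b + 2 to the basis.

S(f_2,f_3): leading monomials are coprime, so the S-polynomial reduces to 0 (Buchberger's first criterion).
S(f_1,h_4): leading monomials are coprime, so the S-polynomial reduces to 0 (Buchberger's first criterion).
S(f_2,h_4): lcm = b². S = 2b - 4.
  leading term b: subtract (-2)·h_4 from 2b - 4 → 0
  remainder 0.

S(f_3,h_4): leading monomials are coprime, so the S-polynomial reduces to 0 (Buchberger's first criterion).
Every S-polynomial of the final basis reduces to 0, so we have a Gröbner basis.
Inter-reduce: drop elements whose leading term is divisible by another's, tail-reduce, and make monic.
Reduced Gröbner basis: {a + 4, b - 2}.

Since the basis is lex-ordered, b - 2 is univariate in b. Its roots are {2}. Back-substituting each root into the other basis elements fixes the other coordinates.
  b = 2: the earlier basis element becomes a + 4 = 0, giving a = -4 — point (-4, 2).
Substituting each solution back into the original system confirms all equations vanish.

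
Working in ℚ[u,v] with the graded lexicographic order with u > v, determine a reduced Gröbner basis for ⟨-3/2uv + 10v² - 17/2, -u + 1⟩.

f_1 = -3/2uv + 10v² - 17/2, LT = uv.
f_2 = -u + 1, LT = u.

S(f_1,f_2): lcm = uv. S = -20/3v² + v + 17/3.
  leading term v²: no divisor's leading term divides it; move -20/3v² to the remainder.
  leading term v: no divisor's leading term divides it; move v to the remainder.
  leading term 1: no divisor's leading term divides it; move 17/3 to the remainder.
  remainder -20/3v² + v + 17/3 ≠ 0; add g_3 = -20/3v² + v + 17/3 to the basis.

The other S-polynomials (S(f_1,g_3), S(f_2,g_3)) all reduce to 0 modulo the current basis, so we have a Gröbner basis.
Inter-reduce: drop elements whose leading term is divisible by another's, tail-reduce, and make monic.

G = {v² - 3/20v - 17/20, u - 1}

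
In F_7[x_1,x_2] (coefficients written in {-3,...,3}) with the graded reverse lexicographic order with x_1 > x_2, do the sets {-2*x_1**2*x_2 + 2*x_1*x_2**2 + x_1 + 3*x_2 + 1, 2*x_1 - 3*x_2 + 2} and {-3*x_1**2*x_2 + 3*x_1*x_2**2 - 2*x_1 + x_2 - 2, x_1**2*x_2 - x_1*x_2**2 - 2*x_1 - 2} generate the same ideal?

Equality of ideals is decidable: compute both reduced Gröbner bases (unique for the ordering) and check whether they agree.
Buchberger on the first generating set:
f_1 = -2*x_1**2*x_2 + 2*x_1*x_2**2 + x_1 + 3*x_2 + 1, LT = x_1**2*x_2.
f_2 = 2*x_1 - 3*x_2 + 2, LT = x_1.

S(f_1,f_2): lcm = x_1**2*x_2. S = -3*x_1*x_2**2 - x_1*x_2 + 3*x_1 + 2*x_2 + 3.
  leading term x_1*x_2**2: subtract (2*x_2**2)·f_2 from -3*x_1*x_2**2 - x_1*x_2 + 3*x_1 + 2*x_2 + 3 → -x_2**3 - x_1*x_2 + 3*x_2**2 + 3*x_1 + 2*x_2 + 3
  leading term x_2**3: no divisor's leading term divides it; move -x_2**3 to the remainder.
  leading term x_1*x_2: subtract (3*x_2)·f_2 from -x_1*x_2 + 3*x_2**2 + 3*x_1 + 2*x_2 + 3 → -2*x_2**2 + 3*x_1 + 3*x_2 + 3
  leading term x_2**2: no divisor's leading term divides it; move -2*x_2**2 to the remainder.
  leading term x_1: subtract (-2)·f_2 from 3*x_1 + 3*x_2 + 3 → -3*x_2
  leading term x_2: no divisor's leading term divides it; move -3*x_2 to the remainder.
  remainder -x_2**3 - 2*x_2**2 - 3*x_2 ≠ 0; add g_3 = -x_2**3 - 2*x_2**2 - 3*x_2 to the basis.

The other S-polynomials (S(f_1,g_3), S(f_2,g_3)) all reduce to 0 modulo the current basis, so we have a Gröbner basis.
Inter-reduce: drop elements whose leading term is divisible by another's, tail-reduce, and make monic.
Reduced Gröbner basis: {x_2**3 + 2*x_2**2 + 3*x_2, x_1 + 2*x_2 + 1}.

Buchberger on the second generating set:
h_1 = -3*x_1**2*x_2 + 3*x_1*x_2**2 - 2*x_1 + x_2 - 2, LT = x_1**2*x_2.
h_2 = x_1**2*x_2 - x_1*x_2**2 - 2*x_1 - 2, LT = x_1**2*x_2.

S(h_1,h_2): lcm = x_1**2*x_2. S = -2*x_1 + 2*x_2 - 2.
  leading term x_1: no divisor's leading term divides it; move -2*x_1 to the remainder.
  leading term x_2: no divisor's leading term divides it; move 2*x_2 to the remainder.
  leading term 1: no divisor's leading term divides it; move -2 to the remainder.
  remainder -2*x_1 + 2*x_2 - 2 ≠ 0; add k_3 = -2*x_1 + 2*x_2 - 2 to the basis.

S(h_1,k_3): lcm = x_1**2*x_2. S = -x_1*x_2 + 3*x_1 + 2*x_2 + 3.
  leading term x_1*x_2: subtract (-3*x_2)·k_3 from -x_1*x_2 + 3*x_1 + 2*x_2 + 3 → -x_2**2 + 3*x_1 + 3*x_2 + 3
  leading term x_2**2: no divisor's leading term divides it; move -x_2**2 to the remainder.
  leading term x_1: subtract (2)·k_3 from 3*x_1 + 3*x_2 + 3 → -x_2
  leading term x_2: no divisor's leading term divides it; move -x_2 to the remainder.
  remainder -x_2**2 - x_2 ≠ 0; add k_4 = -x_2**2 - x_2 to the basis.

The other S-polynomials (S(h_2,k_3), S(h_1,k_4), S(h_2,k_4), S(k_3,k_4)) all reduce to 0 modulo the current basis, so we have a Gröbner basis.
Inter-reduce: drop elements whose leading term is divisible by another's, tail-reduce, and make monic.
Reduced Gröbner basis: {x_2**2 + x_2, x_1 - x_2 + 1}.

These differ, so the ideals are not equal.

No, the ideals differ.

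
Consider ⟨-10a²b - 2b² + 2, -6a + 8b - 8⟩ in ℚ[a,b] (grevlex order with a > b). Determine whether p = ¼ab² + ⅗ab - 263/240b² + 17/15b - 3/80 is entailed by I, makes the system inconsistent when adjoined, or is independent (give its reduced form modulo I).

First compute the reduced Gröbner basis of I by Buchberger's algorithm.
f_1 = -10a²b - 2b² + 2, LT = a²b.
f_2 = -6a + 8b - 8, LT = a.

S(f_1,f_2): lcm = a²b. S = 4/3ab² - 4/3ab + ⅕b² - ⅕.
  leading term ab²: subtract (-2/9b²)·f_2 from 4/3ab² - 4/3ab + ⅕b² - ⅕ → 16/9b³ - 4/3ab - 71/45b² - ⅕
  leading term b³: no divisor's leading term divides it; move 16/9b³ to the remainder.
  leading term ab: subtract (2/9b)·f_2 from -4/3ab - 71/45b² - ⅕ → -151/45b² + 16/9b - ⅕
  leading term b²: no divisor's leading term divides it; move -151/45b² to the remainder.
  leading term b: no divisor's leading term divides it; move 16/9b to the remainder.
  leading term 1: no divisor's leading term divides it; move -⅕ to the remainder.
  remainder 16/9b³ - 151/45b² + 16/9b - ⅕ ≠ 0; add h_3 = 16/9b³ - 151/45b² + 16/9b - ⅕ to the basis.

The other S-polynomials (S(f_1,h_3), S(f_2,h_3)) all reduce to 0 modulo the current basis, so we have a Gröbner basis.
Inter-reduce: drop elements whose leading term is divisible by another's, tail-reduce, and make monic.
Reduced Gröbner basis: {b³ - 151/80b² + b - 9/80, a - 4/3b + 4/3}.
Label its elements g_1 = b³ - 151/80b² + b - 9/80, g_2 = a - 4/3b + 4/3.

Reduce p = ¼ab² + ⅗ab - 263/240b² + 17/15b - 3/80 modulo G:
  leading term ab²: subtract (¼b²)·g_2 from ¼ab² + ⅗ab - 263/240b² + 17/15b - 3/80 → ⅓b³ + ⅗ab - 343/240b² + 17/15b - 3/80
  leading term b³: subtract (⅓)·g_1 from ⅓b³ + ⅗ab - 343/240b² + 17/15b - 3/80 → ⅗ab - ⅘b² + ⅘b
  leading term ab: subtract (⅗b)·g_2 from ⅗ab - ⅘b² + ⅘b → 0
  normal form = 0.
Since the normal form is 0, p ∈ I.

The remainder on division by a Gröbner basis is unique — it is the normal form.

¼ab² + ⅗ab - 263/240b² + 17/15b - 3/80 lies in I (it reduces to 0).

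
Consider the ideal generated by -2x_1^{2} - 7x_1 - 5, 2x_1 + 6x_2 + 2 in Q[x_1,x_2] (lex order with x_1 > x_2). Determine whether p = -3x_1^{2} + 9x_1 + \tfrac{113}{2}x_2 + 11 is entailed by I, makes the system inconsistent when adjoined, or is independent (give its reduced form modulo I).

First compute the reduced Gröbner basis of I by Buchberger's algorithm.
f_1 = -2x_1^{2} - 7x_1 - 5, LT = x_1^{2}.
f_2 = 2x_1 + 6x_2 + 2, LT = x_1.

S(f_1,f_2): lcm = x_1^{2}. S = -3x_1x_2 + \tfrac{5}{2}x_1 + \tfrac{5}{2}.
  reduce S modulo (f_1, f_2):
  remainder 9x_2^{2} - \tfrac{9}{2}x_2 ≠ 0; add h_3 = 9x_2^{2} - \tfrac{9}{2}x_2 to the basis.

The other S-polynomials (S(f_1,h_3), S(f_2,h_3)) all reduce to 0 modulo the current basis, so we have a Gröbner basis.
Inter-reduce: drop elements whose leading term is divisible by another's, tail-reduce, and make monic.
Reduced Gröbner basis: {x_1 + 3x_2 + 1, x_2^{2} - \tfrac{1}{2}x_2}.
Label its elements g_1 = x_1 + 3x_2 + 1, g_2 = x_2^{2} - \tfrac{1}{2}x_2.

Reduce p = -3x_1^{2} + 9x_1 + \tfrac{113}{2}x_2 + 11 modulo G:
  leading term x_1^{2}: subtract (-3x_1)·g_1 from -3x_1^{2} + 9x_1 + \tfrac{113}{2}x_2 + 11 → 9x_1x_2 + 12x_1 + \tfrac{113}{2}x_2 + 11
  leading term x_1x_2: subtract (9x_2)·g_1 from 9x_1x_2 + 12x_1 + \tfrac{113}{2}x_2 + 11 → 12x_1 - 27x_2^{2} + \tfrac{95}{2}x_2 + 11
  leading term x_1: subtract (12)·g_1 from 12x_1 - 27x_2^{2} + \tfrac{95}{2}x_2 + 11 → -27x_2^{2} + \tfrac{23}{2}x_2 - 1
  leading term x_2^{2}: subtract (-27)·g_2 from -27x_2^{2} + \tfrac{23}{2}x_2 - 1 → -2x_2 - 1
  leading term x_2: no divisor's leading term divides it; move -2x_2 to the remainder.
  leading term 1: no divisor's leading term divides it; move -1 to the remainder.
  normal form = -2x_2 - 1.
The normal form is nonzero, so p ∉ I. Since p minus its normal form lies in I, I + (p) = I + (r) where r = -2x_2 - 1; decide whether this ideal is the whole ring.
Run Buchberger on G together with r (pairs among the g_i already reduce to 0 since G is a Gröbner basis):
g_1 = x_1 + 3x_2 + 1, LT = x_1.
g_2 = x_2^{2} - \tfrac{1}{2}x_2, LT = x_2^{2}.
r = -2x_2 - 1, LT = x_2.

S(g_2,r): lcm = x_2^{2}. S = -x_2.
  reduce S modulo (g_1, g_2, r):
  remainder \tfrac{1}{2} ≠ 0; add m_4 = \tfrac{1}{2} to the basis.

The other S-polynomials (S(g_1,g_2), S(g_1,r), S(g_1,m_4), S(g_2,m_4), S(r,m_4)) all reduce to 0 modulo the current basis, so we have a Gröbner basis.
Inter-reduce: drop elements whose leading term is divisible by another's, tail-reduce, and make monic.
Reduced Gröbner basis: {1}.
The reduced Gröbner basis of I + (p) is {1}: the ideal is the whole ring, so the enlarged system has no common solution — adjoining p is inconsistent.

The remainder on division by a Gröbner basis is unique — it is the normal form.

Adjoining -3x_1^{2} + 9x_1 + \tfrac{113}{2}x_2 + 11 makes the ideal the whole ring: the system is inconsistent.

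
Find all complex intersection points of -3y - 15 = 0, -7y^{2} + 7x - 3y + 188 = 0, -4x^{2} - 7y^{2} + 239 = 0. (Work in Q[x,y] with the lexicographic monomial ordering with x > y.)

{(-4, -5)}

Compute a lex Gröbner basis by Buchberger's algorithm.
f_1 = -3y - 15, LT = y.
f_2 = 7x - 7y^{2} - 3y + 188, LT = x.
f_3 = -4x^{2} - 7y^{2} + 239, LT = x^{2}.

The S-polynomials (S(f_1,f_2), S(f_1,f_3), S(f_2,f_3)) all reduce to 0 modulo the current basis, so we have a Gröbner basis.
Inter-reduce: drop elements whose leading term is divisible by another's, tail-reduce, and make monic.
Reduced Gröbner basis: {x + 4, y + 5}.

The lex basis is triangular: the last element involves only y. Solving y + 5 = 0 gives y ∈ {-5}; substituting each value into the earlier elements determines the remaining variables.
  y = -5: the earlier basis element becomes x + 4 = 0, giving x = -4 — point (-4, -5).
Substituting each solution back into the original system confirms all equations vanish.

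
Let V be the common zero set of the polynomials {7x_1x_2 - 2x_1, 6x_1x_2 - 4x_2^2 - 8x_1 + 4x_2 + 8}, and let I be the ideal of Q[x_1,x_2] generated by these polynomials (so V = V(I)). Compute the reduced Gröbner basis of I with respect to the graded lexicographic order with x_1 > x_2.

G = {x_1^2 - 108/77x_1, x_1x_2 - 2/7x_1, x_2^2 + 11/7x_1 - x_2 - 2}

Buchberger's algorithm terminates because the ascending chain of leading-term ideals stabilizes.

f_1 = 7x_1x_2 - 2x_1, LT = x_1x_2.
f_2 = 6x_1x_2 - 4x_2^2 - 8x_1 + 4x_2 + 8, LT = x_1x_2.

S(f_1,f_2): lcm = x_1x_2. S = 2/3x_2^2 + 22/21x_1 - 2/3x_2 - 4/3.
  leading term x_2^2: no divisor's leading term divides it; move 2/3x_2^2 to the remainder.
  leading term x_1: no divisor's leading term divides it; move 22/21x_1 to the remainder.
  leading term x_2: no divisor's leading term divides it; move -2/3x_2 to the remainder.
  leading term 1: no divisor's leading term divides it; move -4/3 to the remainder.
  remainder 2/3x_2^2 + 22/21x_1 - 2/3x_2 - 4/3 ≠ 0; add g_3 = 2/3x_2^2 + 22/21x_1 - 2/3x_2 - 4/3 to the basis.

S(f_1,g_3): lcm = x_1x_2^2. S = -11/7x_1^2 + 5/7x_1x_2 + 2x_1.
  leading term x_1^2: no divisor's leading term divides it; move -11/7x_1^2 to the remainder.
  leading term x_1x_2: subtract (5/49)·f_1 from 5/7x_1x_2 + 2x_1 → 108/49x_1
  leading term x_1: no divisor's leading term divides it; move 108/49x_1 to the remainder.
  remainder -11/7x_1^2 + 108/49x_1 ≠ 0; add g_4 = -11/7x_1^2 + 108/49x_1 to the basis.

The other S-polynomials (S(f_2,g_3), S(f_1,g_4), S(f_2,g_4), S(g_3,g_4)) all reduce to 0 modulo the current basis, so we have a Gröbner basis.
Inter-reduce: drop elements whose leading term is divisible by another's, tail-reduce, and make monic.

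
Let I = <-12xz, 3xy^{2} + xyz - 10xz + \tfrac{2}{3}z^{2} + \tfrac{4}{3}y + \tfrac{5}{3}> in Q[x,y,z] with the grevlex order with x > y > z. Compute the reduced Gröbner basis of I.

G = {xy^{2} + \tfrac{2}{9}z^{2} + \tfrac{4}{9}y + \tfrac{5}{9}, z^{3} + 2yz + \tfrac{5}{2}z, xz}

Buchberger's algorithm terminates because the ascending chain of leading-term ideals stabilizes.

f_1 = -12xz, LT = xz.
f_2 = 3xy^{2} + xyz - 10xz + \tfrac{2}{3}z^{2} + \tfrac{4}{3}y + \tfrac{5}{3}, LT = xy^{2}.

S(f_1,f_2): lcm = xy^{2}z. S = -\tfrac{1}{3}xyz^{2} + \tfrac{10}{3}xz^{2} - \tfrac{2}{9}z^{3} - \tfrac{4}{9}yz - \tfrac{5}{9}z.
  leading term xyz^{2}: subtract (\tfrac{1}{36}yz)·f_1 from -\tfrac{1}{3}xyz^{2} + \tfrac{10}{3}xz^{2} - \tfrac{2}{9}z^{3} - \tfrac{4}{9}yz - \tfrac{5}{9}z → \tfrac{10}{3}xz^{2} - \tfrac{2}{9}z^{3} - \tfrac{4}{9}yz - \tfrac{5}{9}z
  leading term xz^{2}: subtract (-\tfrac{5}{18}z)·f_1 from \tfrac{10}{3}xz^{2} - \tfrac{2}{9}z^{3} - \tfrac{4}{9}yz - \tfrac{5}{9}z → -\tfrac{2}{9}z^{3} - \tfrac{4}{9}yz - \tfrac{5}{9}z
  leading term z^{3}: no divisor's leading term divides it; move -\tfrac{2}{9}z^{3} to the remainder.
  leading term yz: no divisor's leading term divides it; move -\tfrac{4}{9}yz to the remainder.
  leading term z: no divisor's leading term divides it; move -\tfrac{5}{9}z to the remainder.
  remainder -\tfrac{2}{9}z^{3} - \tfrac{4}{9}yz - \tfrac{5}{9}z ≠ 0; add g_3 = -\tfrac{2}{9}z^{3} - \tfrac{4}{9}yz - \tfrac{5}{9}z to the basis.

The other S-polynomials (S(f_1,g_3), S(f_2,g_3)) all reduce to 0 modulo the current basis, so we have a Gröbner basis.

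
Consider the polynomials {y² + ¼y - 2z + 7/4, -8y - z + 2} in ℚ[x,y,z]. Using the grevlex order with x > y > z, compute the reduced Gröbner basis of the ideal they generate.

f_1 = y² + ¼y - 2z + 7/4, LT = y².
f_2 = -8y - z + 2, LT = y.

S(f_1,f_2): lcm = y². S = -⅛yz + ½y - 2z + 7/4.
  reduce S modulo (f_1, f_2):
  remainder 1/64z² - 67/32z + 15/8 ≠ 0; add g_3 = 1/64z² - 67/32z + 15/8 to the basis.

The other S-polynomials (S(f_1,g_3), S(f_2,g_3)) all reduce to 0 modulo the current basis, so we have a Gröbner basis.
Inter-reduce: drop elements whose leading term is divisible by another's, tail-reduce, and make monic.

G = {z² - 134z + 120, y + ⅛z - ¼}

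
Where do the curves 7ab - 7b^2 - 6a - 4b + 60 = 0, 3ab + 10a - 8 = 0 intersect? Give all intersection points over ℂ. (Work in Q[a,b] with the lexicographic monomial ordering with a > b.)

{(2, -2), (-25/33 + sqrt(1549)/33, -20/21 + 2*sqrt(1549)/21), (-sqrt(1549)/33 - 25/33, -2*sqrt(1549)/21 - 20/21)}

Compute a lex Gröbner basis by Buchberger's algorithm.
f_1 = 7ab - 6a - 7b^2 - 4b + 60, LT = ab.
f_2 = 3ab + 10a - 8, LT = ab.

S(f_1,f_2): lcm = ab. S = -88/21a - b^2 - 4/7b + 236/21.
  reduce S modulo (f_1, f_2):
  remainder -88/21a - b^2 - 4/7b + 236/21 ≠ 0; add h_3 = -88/21a - b^2 - 4/7b + 236/21 to the basis.

S(f_1,h_3): lcm = ab. S = -6/7a - 21/88b^3 - 25/22b^2 + 325/154b + 60/7.
  reduce S modulo (f_1, f_2, h_3):
  remainder -21/88b^3 - 41/44b^2 + 49/22b + 69/11 ≠ 0; add h_4 = -21/88b^3 - 41/44b^2 + 49/22b + 69/11 to the basis.

The other S-polynomials (S(f_2,h_3), S(f_1,h_4), S(f_2,h_4), S(h_3,h_4)) all reduce to 0 modulo the current basis, so we have a Gröbner basis.
Inter-reduce: drop elements whose leading term is divisible by another's, tail-reduce, and make monic.
Reduced Gröbner basis: {a + 21/88b^2 + 3/22b - 59/22, b^3 + 82/21b^2 - 28/3b - 184/7}.

The lex basis is triangular: the last element involves only b. Solving b^3 + 82/21b^2 - 28/3b - 184/7 = 0 gives b ∈ {-2, -20/21 + 2*sqrt(1549)/21, -2*sqrt(1549)/21 - 20/21}; substituting each value into the earlier elements determines the remaining variables.
  b = -2: the earlier basis element becomes a - 2 = 0, giving a = 2 — point (2, -2).
  b = -20/21 + 2*sqrt(1549)/21: the earlier basis element becomes a - sqrt(1549)/33 + 25/33 = 0, giving a = -25/33 + sqrt(1549)/33 — point (-25/33 + sqrt(1549)/33, -20/21 + 2*sqrt(1549)/21).
  b = -2*sqrt(1549)/21 - 20/21: the earlier basis element becomes a + 25/33 + sqrt(1549)/33 = 0, giving a = -sqrt(1549)/33 - 25/33 — point (-sqrt(1549)/33 - 25/33, -2*sqrt(1549)/21 - 20/21).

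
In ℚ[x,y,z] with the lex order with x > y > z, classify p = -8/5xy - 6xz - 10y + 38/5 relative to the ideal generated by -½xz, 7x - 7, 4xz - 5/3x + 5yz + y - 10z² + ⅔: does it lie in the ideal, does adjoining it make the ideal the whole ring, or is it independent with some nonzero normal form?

First compute the reduced Gröbner basis of I by Buchberger's algorithm.
f_1 = -½xz, LT = xz.
f_2 = 7x - 7, LT = x.
f_3 = 4xz - 5/3x + 5yz + y - 10z² + ⅔, LT = xz.

S(f_1,f_2): lcm = xz. S = z.
  leading term z: no divisor's leading term divides it; move z to the remainder.
  remainder z ≠ 0; add h_4 = z to the basis.

S(f_1,f_3): lcm = xz. S = 5/12x - 5/4yz - ¼y + 5/2z² - ⅙.
  leading term x: subtract (5/84)·f_2 from 5/12x - 5/4yz - ¼y + 5/2z² - ⅙ → -5/4yz - ¼y + 5/2z² + ¼
  leading term yz: subtract (-5/4y)·h_4 from -5/4yz - ¼y + 5/2z² + ¼ → -¼y + 5/2z² + ¼
  leading term y: no divisor's leading term divides it; move -¼y to the remainder.
  leading term z²: subtract (5/2z)·h_4 from 5/2z² + ¼ → ¼
  leading term 1: no divisor's leading term divides it; move ¼ to the remainder.
  remainder -¼y + ¼ ≠ 0; add h_5 = -¼y + ¼ to the basis.

The other S-polynomials (S(f_2,f_3), S(f_1,h_4), S(f_2,h_4), S(f_3,h_4), S(f_1,h_5), S(f_2,h_5), S(f_3,h_5), S(h_4,h_5)) all reduce to 0 modulo the current basis, so we have a Gröbner basis.
Inter-reduce: drop elements whose leading term is divisible by another's, tail-reduce, and make monic.
Reduced Gröbner basis: {x - 1, y - 1, z}.
Label its elements g_1 = x - 1, g_2 = y - 1, g_3 = z.

Reduce p = -8/5xy - 6xz - 10y + 38/5 modulo G:
  leading term xy: subtract (-8/5y)·g_1 from -8/5xy - 6xz - 10y + 38/5 → -6xz - 58/5y + 38/5
  leading term xz: subtract (-6z)·g_1 from -6xz - 58/5y + 38/5 → -58/5y - 6z + 38/5
  leading term y: subtract (-58/5)·g_2 from -58/5y - 6z + 38/5 → -6z - 4
  leading term z: subtract (-6)·g_3 from -6z - 4 → -4
  leading term 1: no divisor's leading term divides it; move -4 to the remainder.
  normal form = -4.
The normal form is nonzero, so p ∉ I. Since p minus its normal form lies in I, I + (p) = I + (r) where r = -4; decide whether this ideal is the whole ring.
Here r = -4 is a nonzero constant, hence a unit: 1 ∈ I + (p), the Gröbner basis of I + (p) is {1}, and the enlarged system has no common solution — adjoining p is inconsistent.

Adjoining -8/5xy - 6xz - 10y + 38/5 makes the ideal the whole ring: the system is inconsistent.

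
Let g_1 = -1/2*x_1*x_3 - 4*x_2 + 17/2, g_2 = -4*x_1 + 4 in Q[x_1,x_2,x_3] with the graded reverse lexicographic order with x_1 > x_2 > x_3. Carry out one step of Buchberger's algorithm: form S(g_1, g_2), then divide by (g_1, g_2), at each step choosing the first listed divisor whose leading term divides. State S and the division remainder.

lcm(LM(g_1), LM(g_2)) = x_1*x_3.
S = (lcm/LT(g_1))·g_1 − (lcm/LT(g_2))·g_2 = 8*x_2 + x_3 - 17.
Reduce S modulo (g_1, g_2) in that order:
  leading term x_2: no divisor's leading term divides it; move 8*x_2 to the remainder.
  leading term x_3: no divisor's leading term divides it; move x_3 to the remainder.
  leading term 1: no divisor's leading term divides it; move -17 to the remainder.
The remainder 8*x_2 + x_3 - 17 is nonzero, so it would be added as the next basis element.

S(g_1, g_2) = 8*x_2 + x_3 - 17; remainder on division = 8*x_2 + x_3 - 17.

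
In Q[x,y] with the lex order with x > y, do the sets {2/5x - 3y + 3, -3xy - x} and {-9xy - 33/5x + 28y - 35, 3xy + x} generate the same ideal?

No, the ideals differ.

For a fixed monomial order, each ideal has a unique reduced Gröbner basis; comparing bases decides equality.
Buchberger on the first generating set:
f_1 = 2/5x - 3y + 3, LT = x.
f_2 = -3xy - x, LT = xy.

S(f_1,f_2): lcm = xy. S = -1/3x - 15/2y^2 + 15/2y.
  leading term x: subtract (-5/6)·f_1 from -1/3x - 15/2y^2 + 15/2y → -15/2y^2 + 5y + 5/2
  leading term y^2: no divisor's leading term divides it; move -15/2y^2 to the remainder.
  leading term y: no divisor's leading term divides it; move 5y to the remainder.
  leading term 1: no divisor's leading term divides it; move 5/2 to the remainder.
  remainder -15/2y^2 + 5y + 5/2 ≠ 0; add g_3 = -15/2y^2 + 5y + 5/2 to the basis.

The other S-polynomials (S(f_1,g_3), S(f_2,g_3)) all reduce to 0 modulo the current basis, so we have a Gröbner basis.
Inter-reduce: drop elements whose leading term is divisible by another's, tail-reduce, and make monic.
Reduced Gröbner basis: {x - 15/2y + 15/2, y^2 - 2/3y - 1/3}.

Buchberger on the second generating set:
h_1 = -9xy - 33/5x + 28y - 35, LT = xy.
h_2 = 3xy + x, LT = xy.

S(h_1,h_2): lcm = xy. S = 2/5x - 28/9y + 35/9.
  leading term x: no divisor's leading term divides it; move 2/5x to the remainder.
  leading term y: no divisor's leading term divides it; move -28/9y to the remainder.
  leading term 1: no divisor's leading term divides it; move 35/9 to the remainder.
  remainder 2/5x - 28/9y + 35/9 ≠ 0; add k_3 = 2/5x - 28/9y + 35/9 to the basis.

S(h_1,k_3): lcm = xy. S = 11/15x + 70/9y^2 - 77/6y + 35/9.
  leading term x: subtract (11/6)·k_3 from 11/15x + 70/9y^2 - 77/6y + 35/9 → 70/9y^2 - 385/54y - 175/54
  leading term y^2: no divisor's leading term divides it; move 70/9y^2 to the remainder.
  leading term y: no divisor's leading term divides it; move -385/54y to the remainder.
  leading term 1: no divisor's leading term divides it; move -175/54 to the remainder.
  remainder 70/9y^2 - 385/54y - 175/54 ≠ 0; add k_4 = 70/9y^2 - 385/54y - 175/54 to the basis.

The other S-polynomials (S(h_2,k_3), S(h_1,k_4), S(h_2,k_4), S(k_3,k_4)) all reduce to 0 modulo the current basis, so we have a Gröbner basis.
Inter-reduce: drop elements whose leading term is divisible by another's, tail-reduce, and make monic.
Reduced Gröbner basis: {x - 70/9y + 175/18, y^2 - 11/12y - 5/12}.

These differ, so the ideals are not equal.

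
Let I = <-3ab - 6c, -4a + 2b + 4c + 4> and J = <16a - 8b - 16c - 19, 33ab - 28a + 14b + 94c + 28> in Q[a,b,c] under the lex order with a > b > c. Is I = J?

No, the ideals differ.

For a fixed monomial order, each ideal has a unique reduced Gröbner basis; comparing bases decides equality.
Buchberger on the first generating set:
f_1 = -3ab - 6c, LT = ab.
f_2 = -4a + 2b + 4c + 4, LT = a.

S(f_1,f_2): lcm = ab. S = 1/2b^2 + bc + b + 2c.
  leading term b^2: no divisor's leading term divides it; move 1/2b^2 to the remainder.
  leading term bc: no divisor's leading term divides it; move bc to the remainder.
  leading term b: no divisor's leading term divides it; move b to the remainder.
  leading term c: no divisor's leading term divides it; move 2c to the remainder.
  remainder 1/2b^2 + bc + b + 2c ≠ 0; add g_3 = 1/2b^2 + bc + b + 2c to the basis.

S(f_1,g_3): lcm = ab^2. S = -2abc - 2ab - 4ac + 2bc.
  leading term abc: subtract (2/3c)·f_1 from -2abc - 2ab - 4ac + 2bc → -2ab - 4ac + 2bc + 4c^2
  leading term ab: subtract (2/3)·f_1 from -2ab - 4ac + 2bc + 4c^2 → -4ac + 2bc + 4c^2 + 4c
  leading term ac: subtract (c)·f_2 from -4ac + 2bc + 4c^2 + 4c → 0
  remainder 0.

S(f_2,g_3): leading monomials are coprime, so the S-polynomial reduces to 0 (Buchberger's first criterion).
Every S-polynomial of the final basis reduces to 0, so we have a Gröbner basis.
Inter-reduce: drop elements whose leading term is divisible by another's, tail-reduce, and make monic.
Reduced Gröbner basis: {a - 1/2b - c - 1, b^2 + 2bc + 2b + 4c}.

Buchberger on the second generating set:
h_1 = 16a - 8b - 16c - 19, LT = a.
h_2 = 33ab - 28a + 14b + 94c + 28, LT = ab.

S(h_1,h_2): lcm = ab. S = 28/33a - 1/2b^2 - bc - 851/528b - 94/33c - 28/33.
  leading term a: subtract (7/132)·h_1 from 28/33a - 1/2b^2 - bc - 851/528b - 94/33c - 28/33 → -1/2b^2 - bc - 19/16b - 2c + 7/44
  leading term b^2: no divisor's leading term divides it; move -1/2b^2 to the remainder.
  leading term bc: no divisor's leading term divides it; move -bc to the remainder.
  leading term b: no divisor's leading term divides it; move -19/16b to the remainder.
  leading term c: no divisor's leading term divides it; move -2c to the remainder.
  leading term 1: no divisor's leading term divides it; move 7/44 to the remainder.
  remainder -1/2b^2 - bc - 19/16b - 2c + 7/44 ≠ 0; add k_3 = -1/2b^2 - bc - 19/16b - 2c + 7/44 to the basis.

S(h_1,k_3): leading monomials are coprime, so the S-polynomial reduces to 0 (Buchberger's first criterion).
S(h_2,k_3): lcm = ab^2. S = -2abc - 851/264ab - 4ac + 7/22a + 14/33b^2 + 94/33bc + 28/33b.
  leading term abc: subtract (-1/8bc)·h_1 from -2abc - 851/264ab - 4ac + 7/22a + 14/33b^2 + 94/33bc + 28/33b → -851/264ab - 4ac + 7/22a - b^2c + 14/33b^2 - 2bc^2 + 125/264bc + 28/33b
  leading term ab: subtract (-851/4224b)·h_1 from -851/264ab - 4ac + 7/22a - b^2c + 14/33b^2 - 2bc^2 + 125/264bc + 28/33b → -4ac + 7/22a - b^2c - 19/16b^2 - 2bc^2 - 11/4bc - 4195/1408b
  leading term ac: subtract (-1/4c)·h_1 from -4ac + 7/22a - b^2c - 19/16b^2 - 2bc^2 - 11/4bc - 4195/1408b → 7/22a - b^2c - 19/16b^2 - 2bc^2 - 19/4bc - 4195/1408b - 4c^2 - 19/4c
  leading term a: subtract (7/352)·h_1 from 7/22a - b^2c - 19/16b^2 - 2bc^2 - 19/4bc - 4195/1408b - 4c^2 - 19/4c → -b^2c - 19/16b^2 - 2bc^2 - 19/4bc - 361/128b - 4c^2 - 195/44c + 133/352
  leading term b^2c: subtract (2c)·k_3 from -b^2c - 19/16b^2 - 2bc^2 - 19/4bc - 361/128b - 4c^2 - 195/44c + 133/352 → -19/16b^2 - 19/8bc - 361/128b - 19/4c + 133/352
  leading term b^2: subtract (19/8)·k_3 from -19/16b^2 - 19/8bc - 361/128b - 19/4c + 133/352 → 0
  remainder 0.

Every S-polynomial of the final basis reduces to 0, so we have a Gröbner basis.
Inter-reduce: drop elements whose leading term is divisible by another's, tail-reduce, and make monic.
Reduced Gröbner basis: {a - 1/2b - c - 19/16, b^2 + 2bc + 19/8b + 4c - 7/22}.

Since the reduced bases disagree, the two ideals are not the same.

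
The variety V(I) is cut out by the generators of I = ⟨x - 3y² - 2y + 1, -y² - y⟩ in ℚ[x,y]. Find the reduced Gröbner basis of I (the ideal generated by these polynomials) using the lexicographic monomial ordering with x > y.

f_1 = x - 3y² - 2y + 1, LT = x.
f_2 = -y² - y, LT = y².

The S-polynomials (S(f_1,f_2)) all reduce to 0 modulo the current basis, so we have a Gröbner basis.

G = {x + y + 1, y² + y}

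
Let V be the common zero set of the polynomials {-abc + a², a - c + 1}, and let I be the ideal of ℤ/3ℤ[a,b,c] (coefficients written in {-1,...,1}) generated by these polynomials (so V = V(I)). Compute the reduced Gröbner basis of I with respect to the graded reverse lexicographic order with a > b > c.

f_1 = -abc + a², LT = abc.
f_2 = a - c + 1, LT = a.

S(f_1,f_2): lcm = abc. S = bc² - a² - bc.
  leading term bc²: no divisor's leading term divides it; move bc² to the remainder.
  leading term a²: subtract (-a)·f_2 from -a² - bc → -ac - bc + a
  leading term ac: subtract (-c)·f_2 from -ac - bc + a → -bc - c² + a + c
  leading term bc: no divisor's leading term divides it; move -bc to the remainder.
  leading term c²: no divisor's leading term divides it; move -c² to the remainder.
  leading term a: subtract (1)·f_2 from a + c → -c - 1
  leading term c: no divisor's leading term divides it; move -c to the remainder.
  leading term 1: no divisor's leading term divides it; move -1 to the remainder.
  remainder bc² - bc - c² - c - 1 ≠ 0; add g_3 = bc² - bc - c² - c - 1 to the basis.

S(f_1,g_3): lcm = abc². S = -a²c + abc + ac² + ac + a.
  leading term a²c: subtract (-ac)·f_2 from -a²c + abc + ac² + ac + a → abc - ac + a
  leading term abc: subtract (-1)·f_1 from abc - ac + a → a² - ac + a
  leading term a²: subtract (a)·f_2 from a² - ac + a → 0
  remainder 0.

S(f_2,g_3): leading monomials are coprime, so the S-polynomial reduces to 0 (Buchberger's first criterion).
Every S-polynomial of the final basis reduces to 0, so we have a Gröbner basis.
Inter-reduce: drop elements whose leading term is divisible by another's, tail-reduce, and make monic.

G = {bc² - bc - c² - c - 1, a - c + 1}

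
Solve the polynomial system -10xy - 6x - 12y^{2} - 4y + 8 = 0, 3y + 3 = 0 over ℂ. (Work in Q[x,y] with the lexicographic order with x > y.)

Compute a lex Gröbner basis by Buchberger's algorithm.
f_1 = -10xy - 6x - 12y^{2} - 4y + 8, LT = xy.
f_2 = 3y + 3, LT = y.

S(f_1,f_2): lcm = xy. S = -\tfrac{2}{5}x + \tfrac{6}{5}y^{2} + \tfrac{2}{5}y - \tfrac{4}{5}.
  leading term x: no divisor's leading term divides it; move -\tfrac{2}{5}x to the remainder.
  leading term y^{2}: subtract (\tfrac{2}{5}y)·f_2 from \tfrac{6}{5}y^{2} + \tfrac{2}{5}y - \tfrac{4}{5} → -\tfrac{4}{5}y - \tfrac{4}{5}
  leading term y: subtract (-\tfrac{4}{15})·f_2 from -\tfrac{4}{5}y - \tfrac{4}{5} → 0
  remainder -\tfrac{2}{5}x ≠ 0; add h_3 = -\tfrac{2}{5}x to the basis.

The other S-polynomials (S(f_1,h_3), S(f_2,h_3)) all reduce to 0 modulo the current basis, so we have a Gröbner basis.
Inter-reduce: drop elements whose leading term is divisible by another's, tail-reduce, and make monic.
Reduced Gröbner basis: {x, y + 1}.

A lex Gröbner basis eliminates variables successively. Here y + 1 depends only on y, with roots {-1}; lifting each root through the earlier basis elements recovers the full solutions.
  y = -1: the earlier basis element becomes x = 0, giving x = 0 — point (0, -1).
Check: every point annihilates each of the original generators.

{(0, -1)}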